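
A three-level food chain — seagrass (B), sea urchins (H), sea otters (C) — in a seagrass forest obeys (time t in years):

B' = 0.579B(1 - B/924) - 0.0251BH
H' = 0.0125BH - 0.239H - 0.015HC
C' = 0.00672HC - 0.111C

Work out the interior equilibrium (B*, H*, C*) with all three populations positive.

From dC/dt = 0: 0.00672H* = 0.111, so H* = 16.5.
From dB/dt = 0: 0.579(1 - B*/924) = 0.0251·16.5, giving B* = 924·(1 - 0.716) = 262.
From dH/dt = 0: 0.0125·262 - 0.239 = 0.015C*, so C* = 3.04/0.015 = 203.

B* ≈ 262, H* ≈ 16.5, C* ≈ 203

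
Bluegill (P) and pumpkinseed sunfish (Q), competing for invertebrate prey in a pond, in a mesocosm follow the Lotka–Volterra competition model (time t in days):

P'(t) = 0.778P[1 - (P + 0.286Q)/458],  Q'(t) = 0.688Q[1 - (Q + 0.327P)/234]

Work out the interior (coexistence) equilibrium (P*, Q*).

Setting both brackets to zero gives the nullclines P + 0.286Q = 458 and 0.327P + Q = 234.
Substituting Q = 234 - 0.327P into the first: P(1 - 0.286·0.327) = 458 - 0.286·234.
So P* = 391/0.906 = 431, and then Q* = 234 - 0.327·431 = 92.9.

P* ≈ 431, Q* ≈ 92.9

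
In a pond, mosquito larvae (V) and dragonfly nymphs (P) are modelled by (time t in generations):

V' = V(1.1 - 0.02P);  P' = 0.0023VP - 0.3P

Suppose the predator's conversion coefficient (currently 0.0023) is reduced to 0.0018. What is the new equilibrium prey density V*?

V* ≈ 167

At the interior fixed point, setting dP/dt = 0 with P > 0 fixes V* = (predator death rate)/(VP coefficient) — independent of the other coefficients.
With the change, V* = 0.3/0.0018 = 167; it rises from 130.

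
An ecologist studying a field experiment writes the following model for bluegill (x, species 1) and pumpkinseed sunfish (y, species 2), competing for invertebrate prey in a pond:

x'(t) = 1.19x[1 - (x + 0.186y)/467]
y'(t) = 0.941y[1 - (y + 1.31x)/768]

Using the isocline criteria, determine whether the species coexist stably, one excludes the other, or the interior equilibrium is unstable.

Compare the nullcline intercepts: K1/α12 = 467/0.186 = 2510 > K2 = 768; K2/α21 = 768/1.31 = 586 > K1 = 467.
Since both inequalities hold, each species can invade when rare, so the interior equilibrium is stable.

stable coexistence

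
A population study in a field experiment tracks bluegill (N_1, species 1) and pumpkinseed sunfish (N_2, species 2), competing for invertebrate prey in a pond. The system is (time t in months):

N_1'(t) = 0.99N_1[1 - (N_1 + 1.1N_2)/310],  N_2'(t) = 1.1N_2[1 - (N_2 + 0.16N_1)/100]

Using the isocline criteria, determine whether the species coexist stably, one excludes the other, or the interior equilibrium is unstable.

stable coexistence

Compare the nullcline intercepts: K1/α12 = 310/1.1 = 282 > K2 = 100; K2/α21 = 100/0.16 = 625 > K1 = 310.
Since both inequalities hold, each species can invade when rare, so the interior equilibrium is stable.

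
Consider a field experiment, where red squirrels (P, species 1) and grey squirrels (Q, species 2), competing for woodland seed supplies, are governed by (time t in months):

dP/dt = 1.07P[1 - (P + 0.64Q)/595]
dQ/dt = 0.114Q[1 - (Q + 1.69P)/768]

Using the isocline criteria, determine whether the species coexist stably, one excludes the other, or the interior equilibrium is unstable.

species 1 excludes species 2

Compare the nullcline intercepts: K1/α12 = 595/0.64 = 930 > K2 = 768; K2/α21 = 768/1.69 = 454 < K1 = 595.
Since the inequalities point opposite ways, species 1 can invade but species 2 cannot.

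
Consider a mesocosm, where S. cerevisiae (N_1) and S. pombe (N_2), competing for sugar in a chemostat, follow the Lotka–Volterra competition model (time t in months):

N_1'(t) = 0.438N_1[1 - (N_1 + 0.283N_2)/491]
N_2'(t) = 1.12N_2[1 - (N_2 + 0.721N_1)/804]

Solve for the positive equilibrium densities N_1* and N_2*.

Setting both brackets to zero gives the nullclines N_1 + 0.283N_2 = 491 and 0.721N_1 + N_2 = 804.
Substituting N_2 = 804 - 0.721N_1 into the first: N_1(1 - 0.283·0.721) = 491 - 0.283·804.
So N_1* = 263/0.796 = 331, and then N_2* = 804 - 0.721·331 = 565.

N_1* ≈ 331, N_2* ≈ 565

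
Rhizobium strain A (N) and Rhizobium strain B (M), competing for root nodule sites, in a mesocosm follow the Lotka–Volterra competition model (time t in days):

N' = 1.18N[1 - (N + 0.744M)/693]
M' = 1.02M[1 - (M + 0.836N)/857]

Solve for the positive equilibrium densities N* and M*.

Setting both brackets to zero gives the nullclines N + 0.744M = 693 and 0.836N + M = 857.
Substituting M = 857 - 0.836N into the first: N(1 - 0.744·0.836) = 693 - 0.744·857.
So N* = 55.4/0.378 = 147, and then M* = 857 - 0.836·147 = 734.

N* ≈ 147, M* ≈ 734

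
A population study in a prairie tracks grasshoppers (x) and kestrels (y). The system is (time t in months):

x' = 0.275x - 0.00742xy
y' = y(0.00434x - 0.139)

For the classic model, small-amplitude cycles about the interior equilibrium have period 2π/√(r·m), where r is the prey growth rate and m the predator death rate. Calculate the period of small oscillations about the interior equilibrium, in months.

T ≈ 32.1 months

Here r = 0.275 and m = 0.139, so r·m = 0.0382.
ω = √0.0382 = 0.196 per month, hence T = 2π/ω ≈ 32.1 months.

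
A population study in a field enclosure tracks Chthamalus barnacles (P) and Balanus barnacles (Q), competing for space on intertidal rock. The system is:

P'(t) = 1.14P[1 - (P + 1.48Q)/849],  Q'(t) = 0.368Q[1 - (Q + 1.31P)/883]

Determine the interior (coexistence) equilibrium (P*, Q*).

P* ≈ 488, Q* ≈ 244

Setting both brackets to zero gives the nullclines P + 1.48Q = 849 and 1.31P + Q = 883.
Substituting Q = 883 - 1.31P into the first: P(1 - 1.48·1.31) = 849 - 1.48·883.
So P* = -458/-0.939 = 488, and then Q* = 883 - 1.31·488 = 244.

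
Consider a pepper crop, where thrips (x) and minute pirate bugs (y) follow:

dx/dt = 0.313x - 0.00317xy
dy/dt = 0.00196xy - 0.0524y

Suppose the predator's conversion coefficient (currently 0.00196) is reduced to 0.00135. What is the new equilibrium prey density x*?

x* ≈ 38.8

At the interior fixed point, setting dy/dt = 0 with y > 0 fixes x* = (predator death rate)/(xy coefficient) — independent of the other coefficients.
With the change, x* = 0.0524/0.00135 = 38.8; it rises from 26.7.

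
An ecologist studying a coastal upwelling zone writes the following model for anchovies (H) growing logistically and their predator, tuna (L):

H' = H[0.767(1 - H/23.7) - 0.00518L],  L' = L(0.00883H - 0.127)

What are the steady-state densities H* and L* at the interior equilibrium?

From dL/dt = 0 with L > 0: 0.00883H* = 0.127, so H* = 14.4.
Substitute into dH/dt = 0: 0.767(1 - 14.4/23.7) = 0.00518L*.
The bracket is 0.393, giving L* = 0.302/0.00518 = 58.2.

H* ≈ 14.4, L* ≈ 58.2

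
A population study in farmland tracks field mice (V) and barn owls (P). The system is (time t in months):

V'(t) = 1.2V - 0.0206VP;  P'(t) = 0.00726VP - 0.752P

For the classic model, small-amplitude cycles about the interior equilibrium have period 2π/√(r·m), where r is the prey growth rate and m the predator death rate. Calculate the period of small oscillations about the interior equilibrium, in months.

T ≈ 6.61 months

Here r = 1.2 and m = 0.752, so r·m = 0.902.
ω = √0.902 = 0.95 per month, hence T = 2π/ω ≈ 6.61 months.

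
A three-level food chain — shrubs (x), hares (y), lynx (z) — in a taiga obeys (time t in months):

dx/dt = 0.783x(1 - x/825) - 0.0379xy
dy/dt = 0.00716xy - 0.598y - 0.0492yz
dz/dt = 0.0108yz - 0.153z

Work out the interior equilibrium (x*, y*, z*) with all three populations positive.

x* ≈ 259, y* ≈ 14.2, z* ≈ 25.6

From dz/dt = 0: 0.0108y* = 0.153, so y* = 14.2.
From dx/dt = 0: 0.783(1 - x*/825) = 0.0379·14.2, giving x* = 825·(1 - 0.686) = 259.
From dy/dt = 0: 0.00716·259 - 0.598 = 0.0492z*, so z* = 1.26/0.0492 = 25.6.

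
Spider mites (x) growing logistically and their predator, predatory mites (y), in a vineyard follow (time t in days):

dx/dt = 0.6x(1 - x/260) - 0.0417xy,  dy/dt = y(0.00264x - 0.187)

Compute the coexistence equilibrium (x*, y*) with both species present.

x* ≈ 70.8, y* ≈ 10.5

From dy/dt = 0 with y > 0: 0.00264x* = 0.187, so x* = 70.8.
Substitute into dx/dt = 0: 0.6(1 - 70.8/260) = 0.0417y*.
The bracket is 0.728, giving y* = 0.437/0.0417 = 10.5.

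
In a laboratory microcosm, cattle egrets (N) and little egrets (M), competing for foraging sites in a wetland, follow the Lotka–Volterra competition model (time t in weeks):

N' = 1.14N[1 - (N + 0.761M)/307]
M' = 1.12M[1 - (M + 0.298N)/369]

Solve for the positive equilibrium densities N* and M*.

N* ≈ 33.9, M* ≈ 359

Setting both brackets to zero gives the nullclines N + 0.761M = 307 and 0.298N + M = 369.
Substituting M = 369 - 0.298N into the first: N(1 - 0.761·0.298) = 307 - 0.761·369.
So N* = 26.2/0.773 = 33.9, and then M* = 369 - 0.298·33.9 = 359.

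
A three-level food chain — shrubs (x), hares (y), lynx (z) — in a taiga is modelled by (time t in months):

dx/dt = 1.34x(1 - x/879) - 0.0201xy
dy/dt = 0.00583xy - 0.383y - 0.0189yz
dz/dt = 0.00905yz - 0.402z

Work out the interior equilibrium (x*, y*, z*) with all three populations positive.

From dz/dt = 0: 0.00905y* = 0.402, so y* = 44.4.
From dx/dt = 0: 1.34(1 - x*/879) = 0.0201·44.4, giving x* = 879·(1 - 0.666) = 293.
From dy/dt = 0: 0.00583·293 - 0.383 = 0.0189z*, so z* = 1.33/0.0189 = 70.2.

x* ≈ 293, y* ≈ 44.4, z* ≈ 70.2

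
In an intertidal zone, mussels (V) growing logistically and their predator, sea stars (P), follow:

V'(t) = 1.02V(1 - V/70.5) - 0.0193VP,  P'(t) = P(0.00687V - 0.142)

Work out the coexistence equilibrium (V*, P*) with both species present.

V* ≈ 20.7, P* ≈ 37.4

From dP/dt = 0 with P > 0: 0.00687V* = 0.142, so V* = 20.7.
Substitute into dV/dt = 0: 1.02(1 - 20.7/70.5) = 0.0193P*.
The bracket is 0.707, giving P* = 0.721/0.0193 = 37.4.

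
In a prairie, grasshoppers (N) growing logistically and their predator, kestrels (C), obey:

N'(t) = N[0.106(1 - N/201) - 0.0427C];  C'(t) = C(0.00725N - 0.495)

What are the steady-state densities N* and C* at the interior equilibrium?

From dC/dt = 0 with C > 0: 0.00725N* = 0.495, so N* = 68.3.
Substitute into dN/dt = 0: 0.106(1 - 68.3/201) = 0.0427C*.
The bracket is 0.66, giving C* = 0.07/0.0427 = 1.64.

N* ≈ 68.3, C* ≈ 1.64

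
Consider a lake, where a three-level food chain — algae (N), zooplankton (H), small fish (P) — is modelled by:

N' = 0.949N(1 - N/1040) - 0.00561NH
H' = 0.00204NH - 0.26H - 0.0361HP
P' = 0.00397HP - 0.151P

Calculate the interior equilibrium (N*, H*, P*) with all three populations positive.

N* ≈ 806, H* ≈ 38, P* ≈ 38.4

From dP/dt = 0: 0.00397H* = 0.151, so H* = 38.
From dN/dt = 0: 0.949(1 - N*/1040) = 0.00561·38, giving N* = 1040·(1 - 0.225) = 806.
From dH/dt = 0: 0.00204·806 - 0.26 = 0.0361P*, so P* = 1.38/0.0361 = 38.4.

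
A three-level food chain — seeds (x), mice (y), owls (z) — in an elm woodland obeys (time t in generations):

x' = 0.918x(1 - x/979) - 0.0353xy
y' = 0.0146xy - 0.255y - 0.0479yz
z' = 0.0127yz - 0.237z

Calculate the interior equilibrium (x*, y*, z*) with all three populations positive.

x* ≈ 276, y* ≈ 18.7, z* ≈ 78.9

From dz/dt = 0: 0.0127y* = 0.237, so y* = 18.7.
From dx/dt = 0: 0.918(1 - x*/979) = 0.0353·18.7, giving x* = 979·(1 - 0.718) = 276.
From dy/dt = 0: 0.0146·276 - 0.255 = 0.0479z*, so z* = 3.78/0.0479 = 78.9.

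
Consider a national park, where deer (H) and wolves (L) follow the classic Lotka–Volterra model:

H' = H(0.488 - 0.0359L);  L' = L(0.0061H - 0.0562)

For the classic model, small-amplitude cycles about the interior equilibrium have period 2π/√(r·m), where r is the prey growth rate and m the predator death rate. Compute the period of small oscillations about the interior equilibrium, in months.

T ≈ 37.9 months

Here r = 0.488 and m = 0.0562, so r·m = 0.0274.
ω = √0.0274 = 0.166 per month, hence T = 2π/ω ≈ 37.9 months.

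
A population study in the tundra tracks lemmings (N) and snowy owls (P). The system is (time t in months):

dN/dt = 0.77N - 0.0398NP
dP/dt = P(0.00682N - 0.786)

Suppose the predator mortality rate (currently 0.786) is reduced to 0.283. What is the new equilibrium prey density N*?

At the interior fixed point, setting dP/dt = 0 with P > 0 fixes N* = (predator death rate)/(NP coefficient) — independent of the other coefficients.
With the change, N* = 0.283/0.00682 = 41.5; it falls from 115.

N* ≈ 41.5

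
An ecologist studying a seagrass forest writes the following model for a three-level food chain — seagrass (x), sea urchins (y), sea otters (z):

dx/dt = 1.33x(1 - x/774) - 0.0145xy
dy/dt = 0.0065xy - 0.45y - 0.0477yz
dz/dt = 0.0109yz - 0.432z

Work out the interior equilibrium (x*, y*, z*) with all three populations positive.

x* ≈ 440, y* ≈ 39.6, z* ≈ 50.5

From dz/dt = 0: 0.0109y* = 0.432, so y* = 39.6.
From dx/dt = 0: 1.33(1 - x*/774) = 0.0145·39.6, giving x* = 774·(1 - 0.432) = 440.
From dy/dt = 0: 0.0065·440 - 0.45 = 0.0477z*, so z* = 2.41/0.0477 = 50.5.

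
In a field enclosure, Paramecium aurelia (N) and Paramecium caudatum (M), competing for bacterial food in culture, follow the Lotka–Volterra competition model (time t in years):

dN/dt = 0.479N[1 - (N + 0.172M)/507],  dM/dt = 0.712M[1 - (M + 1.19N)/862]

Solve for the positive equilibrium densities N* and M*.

Setting both brackets to zero gives the nullclines N + 0.172M = 507 and 1.19N + M = 862.
Substituting M = 862 - 1.19N into the first: N(1 - 0.172·1.19) = 507 - 0.172·862.
So N* = 359/0.795 = 451, and then M* = 862 - 1.19·451 = 325.

N* ≈ 451, M* ≈ 325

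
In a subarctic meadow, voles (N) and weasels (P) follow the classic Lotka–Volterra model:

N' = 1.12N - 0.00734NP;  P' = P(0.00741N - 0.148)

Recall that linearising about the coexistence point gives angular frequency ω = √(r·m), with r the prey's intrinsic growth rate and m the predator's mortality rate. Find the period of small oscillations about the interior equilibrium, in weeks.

T ≈ 15.4 weeks

Here r = 1.12 and m = 0.148, so r·m = 0.166.
ω = √0.166 = 0.407 per week, hence T = 2π/ω ≈ 15.4 weeks.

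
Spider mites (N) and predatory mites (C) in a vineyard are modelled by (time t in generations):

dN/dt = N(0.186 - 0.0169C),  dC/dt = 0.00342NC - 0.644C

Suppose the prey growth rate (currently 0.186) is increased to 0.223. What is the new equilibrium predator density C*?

At the interior fixed point, setting dN/dt = 0 with N > 0 fixes C* = (prey growth rate)/(NC coefficient) — independent of the other coefficients.
With the change, C* = 0.223/0.0169 = 13.2; it rises from 11.

C* ≈ 13.2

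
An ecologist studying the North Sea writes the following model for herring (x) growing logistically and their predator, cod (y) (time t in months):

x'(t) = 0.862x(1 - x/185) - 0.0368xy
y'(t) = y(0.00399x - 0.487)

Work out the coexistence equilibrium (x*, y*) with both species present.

From dy/dt = 0 with y > 0: 0.00399x* = 0.487, so x* = 122.
Substitute into dx/dt = 0: 0.862(1 - 122/185) = 0.0368y*.
The bracket is 0.34, giving y* = 0.293/0.0368 = 7.97.

x* ≈ 122, y* ≈ 7.97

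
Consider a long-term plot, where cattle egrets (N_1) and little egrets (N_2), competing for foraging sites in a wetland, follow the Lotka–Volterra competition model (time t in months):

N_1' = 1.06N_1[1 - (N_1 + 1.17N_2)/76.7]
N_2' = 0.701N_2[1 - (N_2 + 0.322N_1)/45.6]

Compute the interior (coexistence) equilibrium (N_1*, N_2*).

Setting both brackets to zero gives the nullclines N_1 + 1.17N_2 = 76.7 and 0.322N_1 + N_2 = 45.6.
Substituting N_2 = 45.6 - 0.322N_1 into the first: N_1(1 - 1.17·0.322) = 76.7 - 1.17·45.6.
So N_1* = 23.3/0.623 = 37.5, and then N_2* = 45.6 - 0.322·37.5 = 33.5.

N_1* ≈ 37.5, N_2* ≈ 33.5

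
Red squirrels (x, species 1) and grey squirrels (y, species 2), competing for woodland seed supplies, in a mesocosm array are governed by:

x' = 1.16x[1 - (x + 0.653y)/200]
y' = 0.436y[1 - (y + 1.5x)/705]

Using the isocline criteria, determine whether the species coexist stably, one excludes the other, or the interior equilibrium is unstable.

species 2 excludes species 1

Compare the nullcline intercepts: K1/α12 = 200/0.653 = 306 < K2 = 705; K2/α21 = 705/1.5 = 470 > K1 = 200.
Since the inequalities point opposite ways, species 2 can invade but species 1 cannot.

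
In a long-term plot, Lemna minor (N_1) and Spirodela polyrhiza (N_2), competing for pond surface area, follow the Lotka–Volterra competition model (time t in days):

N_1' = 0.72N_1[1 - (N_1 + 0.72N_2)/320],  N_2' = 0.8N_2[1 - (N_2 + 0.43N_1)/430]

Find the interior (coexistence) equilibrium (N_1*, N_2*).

Setting both brackets to zero gives the nullclines N_1 + 0.72N_2 = 320 and 0.43N_1 + N_2 = 430.
Substituting N_2 = 430 - 0.43N_1 into the first: N_1(1 - 0.72·0.43) = 320 - 0.72·430.
So N_1* = 10.4/0.69 = 15.1, and then N_2* = 430 - 0.43·15.1 = 424.

N_1* ≈ 15.1, N_2* ≈ 424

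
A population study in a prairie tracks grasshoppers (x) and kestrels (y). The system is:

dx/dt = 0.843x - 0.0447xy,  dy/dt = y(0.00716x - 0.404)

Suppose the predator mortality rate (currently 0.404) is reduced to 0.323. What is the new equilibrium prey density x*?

x* ≈ 45.1

At the interior fixed point, setting dy/dt = 0 with y > 0 fixes x* = (predator death rate)/(xy coefficient) — independent of the other coefficients.
With the change, x* = 0.323/0.00716 = 45.1; it falls from 56.4.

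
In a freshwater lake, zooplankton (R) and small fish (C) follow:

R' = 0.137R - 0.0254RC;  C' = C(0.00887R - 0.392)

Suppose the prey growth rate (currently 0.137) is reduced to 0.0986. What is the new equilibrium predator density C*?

C* ≈ 3.88

At the interior fixed point, setting dR/dt = 0 with R > 0 fixes C* = (prey growth rate)/(RC coefficient) — independent of the other coefficients.
With the change, C* = 0.0986/0.0254 = 3.88; it falls from 5.39.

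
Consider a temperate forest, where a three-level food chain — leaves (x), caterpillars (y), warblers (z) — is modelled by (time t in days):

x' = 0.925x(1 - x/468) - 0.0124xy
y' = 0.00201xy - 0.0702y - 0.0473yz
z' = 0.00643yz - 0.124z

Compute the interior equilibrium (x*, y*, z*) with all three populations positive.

x* ≈ 347, y* ≈ 19.3, z* ≈ 13.3

From dz/dt = 0: 0.00643y* = 0.124, so y* = 19.3.
From dx/dt = 0: 0.925(1 - x*/468) = 0.0124·19.3, giving x* = 468·(1 - 0.259) = 347.
From dy/dt = 0: 0.00201·347 - 0.0702 = 0.0473z*, so z* = 0.627/0.0473 = 13.3.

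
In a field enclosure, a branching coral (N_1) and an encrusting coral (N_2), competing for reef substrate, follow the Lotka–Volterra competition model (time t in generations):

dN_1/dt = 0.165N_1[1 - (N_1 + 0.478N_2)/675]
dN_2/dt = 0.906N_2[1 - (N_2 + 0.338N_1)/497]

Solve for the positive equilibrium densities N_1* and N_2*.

N_1* ≈ 522, N_2* ≈ 321

Setting both brackets to zero gives the nullclines N_1 + 0.478N_2 = 675 and 0.338N_1 + N_2 = 497.
Substituting N_2 = 497 - 0.338N_1 into the first: N_1(1 - 0.478·0.338) = 675 - 0.478·497.
So N_1* = 437/0.838 = 522, and then N_2* = 497 - 0.338·522 = 321.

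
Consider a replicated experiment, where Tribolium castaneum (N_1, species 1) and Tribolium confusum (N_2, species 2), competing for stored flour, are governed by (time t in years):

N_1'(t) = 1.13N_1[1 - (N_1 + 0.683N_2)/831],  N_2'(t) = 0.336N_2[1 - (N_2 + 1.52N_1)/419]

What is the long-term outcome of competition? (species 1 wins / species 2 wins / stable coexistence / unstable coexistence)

Compare the nullcline intercepts: K1/α12 = 831/0.683 = 1220 > K2 = 419; K2/α21 = 419/1.52 = 276 < K1 = 831.
Since the inequalities point opposite ways, species 1 can invade but species 2 cannot.

species 1 excludes species 2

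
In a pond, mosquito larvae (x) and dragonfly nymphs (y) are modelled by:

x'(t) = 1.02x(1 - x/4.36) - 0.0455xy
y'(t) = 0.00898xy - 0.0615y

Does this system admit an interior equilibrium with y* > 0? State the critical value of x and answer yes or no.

Threshold x = 6.85; K < 6.85, so no, the predator goes extinct.

The predator equation gives dy/dt > 0 only when x > 0.0615/0.00898 = 6.85.
Without the predator, x → K = 4.36. Since 4.36 < 6.85, the predator cannot invade.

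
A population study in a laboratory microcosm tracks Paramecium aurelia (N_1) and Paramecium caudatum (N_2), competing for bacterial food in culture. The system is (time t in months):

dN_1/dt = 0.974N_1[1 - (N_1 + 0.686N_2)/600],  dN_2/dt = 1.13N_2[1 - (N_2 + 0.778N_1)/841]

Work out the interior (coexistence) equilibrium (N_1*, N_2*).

Setting both brackets to zero gives the nullclines N_1 + 0.686N_2 = 600 and 0.778N_1 + N_2 = 841.
Substituting N_2 = 841 - 0.778N_1 into the first: N_1(1 - 0.686·0.778) = 600 - 0.686·841.
So N_1* = 23.1/0.466 = 49.5, and then N_2* = 841 - 0.778·49.5 = 803.

N_1* ≈ 49.5, N_2* ≈ 803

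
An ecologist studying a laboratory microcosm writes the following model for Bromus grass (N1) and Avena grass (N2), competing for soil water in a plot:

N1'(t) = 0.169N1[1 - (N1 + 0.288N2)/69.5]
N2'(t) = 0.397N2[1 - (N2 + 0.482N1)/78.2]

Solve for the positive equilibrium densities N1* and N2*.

N1* ≈ 54.6, N2* ≈ 51.9

Setting both brackets to zero gives the nullclines N1 + 0.288N2 = 69.5 and 0.482N1 + N2 = 78.2.
Substituting N2 = 78.2 - 0.482N1 into the first: N1(1 - 0.288·0.482) = 69.5 - 0.288·78.2.
So N1* = 47/0.861 = 54.6, and then N2* = 78.2 - 0.482·54.6 = 51.9.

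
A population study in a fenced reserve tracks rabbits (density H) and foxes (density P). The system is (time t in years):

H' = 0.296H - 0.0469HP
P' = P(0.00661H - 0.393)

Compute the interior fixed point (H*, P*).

H* ≈ 59.5, P* ≈ 6.31

Set dP/dt = 0 with P > 0: 0.00661H - 0.393 = 0, so H* = 0.393/0.00661 = 59.5.
Set dH/dt = 0 with H > 0: 0.296 - 0.0469P = 0, so P* = 0.296/0.0469 = 6.31.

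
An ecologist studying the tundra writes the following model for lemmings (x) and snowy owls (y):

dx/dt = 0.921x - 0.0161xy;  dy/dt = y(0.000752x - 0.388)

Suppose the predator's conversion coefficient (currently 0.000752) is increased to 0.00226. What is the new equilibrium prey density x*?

At the interior fixed point, setting dy/dt = 0 with y > 0 fixes x* = (predator death rate)/(xy coefficient) — independent of the other coefficients.
With the change, x* = 0.388/0.00226 = 172; it falls from 516.

x* ≈ 172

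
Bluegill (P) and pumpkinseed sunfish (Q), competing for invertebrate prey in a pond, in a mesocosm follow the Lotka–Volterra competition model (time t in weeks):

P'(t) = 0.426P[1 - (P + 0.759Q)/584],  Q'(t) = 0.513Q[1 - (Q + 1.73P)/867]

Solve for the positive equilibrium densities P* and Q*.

P* ≈ 237, Q* ≈ 458

Setting both brackets to zero gives the nullclines P + 0.759Q = 584 and 1.73P + Q = 867.
Substituting Q = 867 - 1.73P into the first: P(1 - 0.759·1.73) = 584 - 0.759·867.
So P* = -74.1/-0.313 = 237, and then Q* = 867 - 1.73·237 = 458.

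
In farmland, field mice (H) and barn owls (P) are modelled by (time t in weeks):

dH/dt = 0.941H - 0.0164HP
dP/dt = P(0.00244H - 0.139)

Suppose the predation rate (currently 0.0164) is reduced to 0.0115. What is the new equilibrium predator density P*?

P* ≈ 81.8

At the interior fixed point, setting dH/dt = 0 with H > 0 fixes P* = (prey growth rate)/(HP coefficient) — independent of the other coefficients.
With the change, P* = 0.941/0.0115 = 81.8; it rises from 57.4.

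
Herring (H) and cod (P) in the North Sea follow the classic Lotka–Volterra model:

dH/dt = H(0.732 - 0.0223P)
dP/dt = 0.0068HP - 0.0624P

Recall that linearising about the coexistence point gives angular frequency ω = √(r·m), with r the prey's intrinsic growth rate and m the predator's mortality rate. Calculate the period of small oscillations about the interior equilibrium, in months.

Here r = 0.732 and m = 0.0624, so r·m = 0.0457.
ω = √0.0457 = 0.214 per month, hence T = 2π/ω ≈ 29.4 months.

T ≈ 29.4 months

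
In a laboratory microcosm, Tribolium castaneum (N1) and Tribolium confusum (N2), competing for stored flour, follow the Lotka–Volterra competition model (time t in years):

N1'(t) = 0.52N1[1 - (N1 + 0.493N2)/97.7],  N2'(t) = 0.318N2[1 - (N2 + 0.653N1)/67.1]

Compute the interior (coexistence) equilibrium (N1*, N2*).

Setting both brackets to zero gives the nullclines N1 + 0.493N2 = 97.7 and 0.653N1 + N2 = 67.1.
Substituting N2 = 67.1 - 0.653N1 into the first: N1(1 - 0.493·0.653) = 97.7 - 0.493·67.1.
So N1* = 64.6/0.678 = 95.3, and then N2* = 67.1 - 0.653·95.3 = 4.87.

N1* ≈ 95.3, N2* ≈ 4.87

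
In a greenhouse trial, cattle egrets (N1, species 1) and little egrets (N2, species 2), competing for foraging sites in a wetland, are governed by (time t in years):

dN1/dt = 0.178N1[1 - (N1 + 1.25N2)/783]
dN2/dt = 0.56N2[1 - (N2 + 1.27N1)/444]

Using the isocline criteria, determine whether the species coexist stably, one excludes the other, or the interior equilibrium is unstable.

species 1 excludes species 2

Compare the nullcline intercepts: K1/α12 = 783/1.25 = 626 > K2 = 444; K2/α21 = 444/1.27 = 350 < K1 = 783.
Since the inequalities point opposite ways, species 1 can invade but species 2 cannot.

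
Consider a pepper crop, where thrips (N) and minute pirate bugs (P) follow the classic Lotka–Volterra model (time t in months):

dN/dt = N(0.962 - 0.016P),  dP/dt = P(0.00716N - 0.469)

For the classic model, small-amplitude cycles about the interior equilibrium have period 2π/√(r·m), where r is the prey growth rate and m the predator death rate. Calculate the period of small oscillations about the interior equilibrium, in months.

T ≈ 9.35 months

Here r = 0.962 and m = 0.469, so r·m = 0.451.
ω = √0.451 = 0.672 per month, hence T = 2π/ω ≈ 9.35 months.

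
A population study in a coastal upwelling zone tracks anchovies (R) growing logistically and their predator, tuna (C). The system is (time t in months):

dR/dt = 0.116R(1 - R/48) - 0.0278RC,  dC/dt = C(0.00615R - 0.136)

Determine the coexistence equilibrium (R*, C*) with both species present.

R* ≈ 22.1, C* ≈ 2.25

From dC/dt = 0 with C > 0: 0.00615R* = 0.136, so R* = 22.1.
Substitute into dR/dt = 0: 0.116(1 - 22.1/48) = 0.0278C*.
The bracket is 0.539, giving C* = 0.0626/0.0278 = 2.25.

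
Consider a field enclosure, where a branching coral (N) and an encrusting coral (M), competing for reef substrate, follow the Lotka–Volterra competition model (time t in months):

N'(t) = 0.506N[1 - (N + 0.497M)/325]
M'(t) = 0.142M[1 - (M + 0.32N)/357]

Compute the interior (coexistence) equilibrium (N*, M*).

Setting both brackets to zero gives the nullclines N + 0.497M = 325 and 0.32N + M = 357.
Substituting M = 357 - 0.32N into the first: N(1 - 0.497·0.32) = 325 - 0.497·357.
So N* = 148/0.841 = 175, and then M* = 357 - 0.32·175 = 301.

N* ≈ 175, M* ≈ 301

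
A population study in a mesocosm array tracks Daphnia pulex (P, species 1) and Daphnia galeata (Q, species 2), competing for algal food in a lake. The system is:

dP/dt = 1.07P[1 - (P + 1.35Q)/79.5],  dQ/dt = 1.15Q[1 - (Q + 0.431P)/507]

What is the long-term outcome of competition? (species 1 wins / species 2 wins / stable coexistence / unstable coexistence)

species 2 excludes species 1

Compare the nullcline intercepts: K1/α12 = 79.5/1.35 = 58.9 < K2 = 507; K2/α21 = 507/0.431 = 1180 > K1 = 79.5.
Since the inequalities point opposite ways, species 2 can invade but species 1 cannot.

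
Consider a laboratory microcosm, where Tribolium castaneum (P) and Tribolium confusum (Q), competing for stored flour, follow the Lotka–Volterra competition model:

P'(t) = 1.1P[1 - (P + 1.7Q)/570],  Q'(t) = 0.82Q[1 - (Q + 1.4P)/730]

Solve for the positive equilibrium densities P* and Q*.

P* ≈ 486, Q* ≈ 49.3

Setting both brackets to zero gives the nullclines P + 1.7Q = 570 and 1.4P + Q = 730.
Substituting Q = 730 - 1.4P into the first: P(1 - 1.7·1.4) = 570 - 1.7·730.
So P* = -671/-1.38 = 486, and then Q* = 730 - 1.4·486 = 49.3.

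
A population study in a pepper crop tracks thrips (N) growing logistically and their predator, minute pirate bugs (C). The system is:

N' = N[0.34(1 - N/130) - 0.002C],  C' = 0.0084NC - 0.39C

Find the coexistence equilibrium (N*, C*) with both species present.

From dC/dt = 0 with C > 0: 0.0084N* = 0.39, so N* = 46.4.
Substitute into dN/dt = 0: 0.34(1 - 46.4/130) = 0.002C*.
The bracket is 0.643, giving C* = 0.219/0.002 = 109.

N* ≈ 46.4, C* ≈ 109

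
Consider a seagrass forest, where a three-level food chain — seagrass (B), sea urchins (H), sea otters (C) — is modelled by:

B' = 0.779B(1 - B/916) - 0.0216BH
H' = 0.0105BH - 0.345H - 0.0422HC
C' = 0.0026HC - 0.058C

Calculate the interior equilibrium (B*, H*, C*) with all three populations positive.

B* ≈ 349, H* ≈ 22.3, C* ≈ 78.8

From dC/dt = 0: 0.0026H* = 0.058, so H* = 22.3.
From dB/dt = 0: 0.779(1 - B*/916) = 0.0216·22.3, giving B* = 916·(1 - 0.619) = 349.
From dH/dt = 0: 0.0105·349 - 0.345 = 0.0422C*, so C* = 3.32/0.0422 = 78.8.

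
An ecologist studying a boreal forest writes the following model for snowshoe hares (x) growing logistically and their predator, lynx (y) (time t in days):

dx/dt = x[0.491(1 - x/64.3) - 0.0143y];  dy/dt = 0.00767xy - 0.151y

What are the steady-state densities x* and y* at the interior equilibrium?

From dy/dt = 0 with y > 0: 0.00767x* = 0.151, so x* = 19.7.
Substitute into dx/dt = 0: 0.491(1 - 19.7/64.3) = 0.0143y*.
The bracket is 0.694, giving y* = 0.341/0.0143 = 23.8.

x* ≈ 19.7, y* ≈ 23.8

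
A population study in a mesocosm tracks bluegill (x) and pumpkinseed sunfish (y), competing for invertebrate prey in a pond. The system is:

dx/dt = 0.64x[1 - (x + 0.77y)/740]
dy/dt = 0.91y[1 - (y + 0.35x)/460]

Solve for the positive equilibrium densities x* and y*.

x* ≈ 528, y* ≈ 275

Setting both brackets to zero gives the nullclines x + 0.77y = 740 and 0.35x + y = 460.
Substituting y = 460 - 0.35x into the first: x(1 - 0.77·0.35) = 740 - 0.77·460.
So x* = 386/0.731 = 528, and then y* = 460 - 0.35·528 = 275.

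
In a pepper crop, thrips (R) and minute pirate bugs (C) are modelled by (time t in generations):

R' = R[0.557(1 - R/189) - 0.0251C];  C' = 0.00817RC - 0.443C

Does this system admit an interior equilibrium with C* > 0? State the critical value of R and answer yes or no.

The predator equation gives dC/dt > 0 only when R > 0.443/0.00817 = 54.2.
Without the predator, R → K = 189. Since 189 > 54.2, the predator can invade and persist.

Threshold R = 54.2; K > 54.2, so yes, the predator persists.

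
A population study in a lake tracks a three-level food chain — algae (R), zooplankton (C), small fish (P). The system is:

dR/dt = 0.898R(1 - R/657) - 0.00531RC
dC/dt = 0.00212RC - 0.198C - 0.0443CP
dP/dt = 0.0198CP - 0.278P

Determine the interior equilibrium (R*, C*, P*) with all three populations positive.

R* ≈ 602, C* ≈ 14, P* ≈ 24.4

From dP/dt = 0: 0.0198C* = 0.278, so C* = 14.
From dR/dt = 0: 0.898(1 - R*/657) = 0.00531·14, giving R* = 657·(1 - 0.083) = 602.
From dC/dt = 0: 0.00212·602 - 0.198 = 0.0443P*, so P* = 1.08/0.0443 = 24.4.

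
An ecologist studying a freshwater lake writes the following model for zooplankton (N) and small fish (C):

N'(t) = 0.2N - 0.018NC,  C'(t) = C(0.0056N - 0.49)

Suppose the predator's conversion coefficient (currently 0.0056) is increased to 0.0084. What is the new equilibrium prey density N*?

At the interior fixed point, setting dC/dt = 0 with C > 0 fixes N* = (predator death rate)/(NC coefficient) — independent of the other coefficients.
With the change, N* = 0.49/0.0084 = 58.3; it falls from 87.5.

N* ≈ 58.3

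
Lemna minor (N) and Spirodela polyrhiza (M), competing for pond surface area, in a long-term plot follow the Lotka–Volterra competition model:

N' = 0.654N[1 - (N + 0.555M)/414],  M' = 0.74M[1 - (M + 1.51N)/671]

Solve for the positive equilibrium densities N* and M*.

Setting both brackets to zero gives the nullclines N + 0.555M = 414 and 1.51N + M = 671.
Substituting M = 671 - 1.51N into the first: N(1 - 0.555·1.51) = 414 - 0.555·671.
So N* = 41.6/0.162 = 257, and then M* = 671 - 1.51·257 = 283.

N* ≈ 257, M* ≈ 283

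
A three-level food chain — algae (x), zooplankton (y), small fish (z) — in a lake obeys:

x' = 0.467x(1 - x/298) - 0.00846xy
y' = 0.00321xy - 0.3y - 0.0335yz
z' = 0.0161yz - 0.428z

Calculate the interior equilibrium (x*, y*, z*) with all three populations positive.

x* ≈ 154, y* ≈ 26.6, z* ≈ 5.85

From dz/dt = 0: 0.0161y* = 0.428, so y* = 26.6.
From dx/dt = 0: 0.467(1 - x*/298) = 0.00846·26.6, giving x* = 298·(1 - 0.482) = 154.
From dy/dt = 0: 0.00321·154 - 0.3 = 0.0335z*, so z* = 0.196/0.0335 = 5.85.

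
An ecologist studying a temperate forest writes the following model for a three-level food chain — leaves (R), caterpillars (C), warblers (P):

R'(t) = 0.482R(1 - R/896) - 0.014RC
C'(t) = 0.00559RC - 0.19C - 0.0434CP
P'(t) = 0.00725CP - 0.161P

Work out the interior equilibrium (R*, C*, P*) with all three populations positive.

From dP/dt = 0: 0.00725C* = 0.161, so C* = 22.2.
From dR/dt = 0: 0.482(1 - R*/896) = 0.014·22.2, giving R* = 896·(1 - 0.645) = 318.
From dC/dt = 0: 0.00559·318 - 0.19 = 0.0434P*, so P* = 1.59/0.0434 = 36.6.

R* ≈ 318, C* ≈ 22.2, P* ≈ 36.6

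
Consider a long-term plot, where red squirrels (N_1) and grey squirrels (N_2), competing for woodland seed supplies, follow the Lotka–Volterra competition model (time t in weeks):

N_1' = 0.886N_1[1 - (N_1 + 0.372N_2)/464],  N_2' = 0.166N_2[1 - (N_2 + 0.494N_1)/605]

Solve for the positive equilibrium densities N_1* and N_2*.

Setting both brackets to zero gives the nullclines N_1 + 0.372N_2 = 464 and 0.494N_1 + N_2 = 605.
Substituting N_2 = 605 - 0.494N_1 into the first: N_1(1 - 0.372·0.494) = 464 - 0.372·605.
So N_1* = 239/0.816 = 293, and then N_2* = 605 - 0.494·293 = 460.

N_1* ≈ 293, N_2* ≈ 460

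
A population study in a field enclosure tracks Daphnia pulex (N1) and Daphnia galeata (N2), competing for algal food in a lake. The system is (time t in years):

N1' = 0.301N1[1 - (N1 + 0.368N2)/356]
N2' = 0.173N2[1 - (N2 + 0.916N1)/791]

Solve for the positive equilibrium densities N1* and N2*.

N1* ≈ 97.9, N2* ≈ 701

Setting both brackets to zero gives the nullclines N1 + 0.368N2 = 356 and 0.916N1 + N2 = 791.
Substituting N2 = 791 - 0.916N1 into the first: N1(1 - 0.368·0.916) = 356 - 0.368·791.
So N1* = 64.9/0.663 = 97.9, and then N2* = 791 - 0.916·97.9 = 701.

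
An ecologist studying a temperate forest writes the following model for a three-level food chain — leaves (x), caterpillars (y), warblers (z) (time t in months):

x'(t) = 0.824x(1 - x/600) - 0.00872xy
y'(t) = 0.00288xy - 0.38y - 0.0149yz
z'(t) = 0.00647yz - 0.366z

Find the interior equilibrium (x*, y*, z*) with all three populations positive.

From dz/dt = 0: 0.00647y* = 0.366, so y* = 56.6.
From dx/dt = 0: 0.824(1 - x*/600) = 0.00872·56.6, giving x* = 600·(1 - 0.599) = 241.
From dy/dt = 0: 0.00288·241 - 0.38 = 0.0149z*, so z* = 0.314/0.0149 = 21.

x* ≈ 241, y* ≈ 56.6, z* ≈ 21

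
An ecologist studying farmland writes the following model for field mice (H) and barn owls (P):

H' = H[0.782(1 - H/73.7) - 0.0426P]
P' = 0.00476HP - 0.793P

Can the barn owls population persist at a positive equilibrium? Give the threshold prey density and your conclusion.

The predator equation gives dP/dt > 0 only when H > 0.793/0.00476 = 167.
Without the predator, H → K = 73.7. Since 73.7 < 167, the predator cannot invade.

Threshold H = 167; K < 167, so no, the predator goes extinct.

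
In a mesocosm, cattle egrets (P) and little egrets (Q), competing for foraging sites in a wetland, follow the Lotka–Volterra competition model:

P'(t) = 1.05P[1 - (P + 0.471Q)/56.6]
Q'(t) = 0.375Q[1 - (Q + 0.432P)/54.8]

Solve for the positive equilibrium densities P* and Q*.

Setting both brackets to zero gives the nullclines P + 0.471Q = 56.6 and 0.432P + Q = 54.8.
Substituting Q = 54.8 - 0.432P into the first: P(1 - 0.471·0.432) = 56.6 - 0.471·54.8.
So P* = 30.8/0.797 = 38.7, and then Q* = 54.8 - 0.432·38.7 = 38.1.

P* ≈ 38.7, Q* ≈ 38.1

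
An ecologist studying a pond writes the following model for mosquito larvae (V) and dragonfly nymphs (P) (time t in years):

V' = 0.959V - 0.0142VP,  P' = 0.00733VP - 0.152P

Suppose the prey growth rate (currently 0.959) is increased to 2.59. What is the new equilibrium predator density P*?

At the interior fixed point, setting dV/dt = 0 with V > 0 fixes P* = (prey growth rate)/(VP coefficient) — independent of the other coefficients.
With the change, P* = 2.59/0.0142 = 182; it rises from 67.5.

P* ≈ 182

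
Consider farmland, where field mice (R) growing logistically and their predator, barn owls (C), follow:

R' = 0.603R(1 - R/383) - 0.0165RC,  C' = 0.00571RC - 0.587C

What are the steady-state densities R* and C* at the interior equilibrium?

R* ≈ 103, C* ≈ 26.7

From dC/dt = 0 with C > 0: 0.00571R* = 0.587, so R* = 103.
Substitute into dR/dt = 0: 0.603(1 - 103/383) = 0.0165C*.
The bracket is 0.732, giving C* = 0.441/0.0165 = 26.7.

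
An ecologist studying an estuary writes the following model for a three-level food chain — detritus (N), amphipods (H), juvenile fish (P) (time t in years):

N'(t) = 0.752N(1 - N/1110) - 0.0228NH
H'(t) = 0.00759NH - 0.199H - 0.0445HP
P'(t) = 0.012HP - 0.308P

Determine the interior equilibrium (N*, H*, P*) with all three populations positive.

N* ≈ 246, H* ≈ 25.7, P* ≈ 37.5

From dP/dt = 0: 0.012H* = 0.308, so H* = 25.7.
From dN/dt = 0: 0.752(1 - N*/1110) = 0.0228·25.7, giving N* = 1110·(1 - 0.778) = 246.
From dH/dt = 0: 0.00759·246 - 0.199 = 0.0445P*, so P* = 1.67/0.0445 = 37.5.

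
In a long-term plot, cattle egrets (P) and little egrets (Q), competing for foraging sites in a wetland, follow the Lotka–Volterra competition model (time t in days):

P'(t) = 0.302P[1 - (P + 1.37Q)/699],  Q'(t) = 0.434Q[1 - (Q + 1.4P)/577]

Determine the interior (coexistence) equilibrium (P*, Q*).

Setting both brackets to zero gives the nullclines P + 1.37Q = 699 and 1.4P + Q = 577.
Substituting Q = 577 - 1.4P into the first: P(1 - 1.37·1.4) = 699 - 1.37·577.
So P* = -91.5/-0.918 = 99.7, and then Q* = 577 - 1.4·99.7 = 437.

P* ≈ 99.7, Q* ≈ 437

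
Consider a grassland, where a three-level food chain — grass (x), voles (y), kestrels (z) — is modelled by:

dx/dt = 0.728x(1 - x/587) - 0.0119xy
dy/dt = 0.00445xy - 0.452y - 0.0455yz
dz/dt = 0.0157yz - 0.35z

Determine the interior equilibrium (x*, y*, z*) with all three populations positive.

x* ≈ 373, y* ≈ 22.3, z* ≈ 26.6

From dz/dt = 0: 0.0157y* = 0.35, so y* = 22.3.
From dx/dt = 0: 0.728(1 - x*/587) = 0.0119·22.3, giving x* = 587·(1 - 0.364) = 373.
From dy/dt = 0: 0.00445·373 - 0.452 = 0.0455z*, so z* = 1.21/0.0455 = 26.6.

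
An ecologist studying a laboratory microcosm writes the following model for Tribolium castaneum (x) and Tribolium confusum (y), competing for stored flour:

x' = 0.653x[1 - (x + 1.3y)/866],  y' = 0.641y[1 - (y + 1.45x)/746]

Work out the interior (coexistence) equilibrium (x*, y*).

Setting both brackets to zero gives the nullclines x + 1.3y = 866 and 1.45x + y = 746.
Substituting y = 746 - 1.45x into the first: x(1 - 1.3·1.45) = 866 - 1.3·746.
So x* = -104/-0.885 = 117, and then y* = 746 - 1.45·117 = 576.

x* ≈ 117, y* ≈ 576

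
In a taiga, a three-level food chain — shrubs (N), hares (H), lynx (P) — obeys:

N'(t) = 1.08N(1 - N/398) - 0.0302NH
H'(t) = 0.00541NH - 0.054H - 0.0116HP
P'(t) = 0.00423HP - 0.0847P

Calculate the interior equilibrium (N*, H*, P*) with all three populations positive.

N* ≈ 175, H* ≈ 20, P* ≈ 77

From dP/dt = 0: 0.00423H* = 0.0847, so H* = 20.
From dN/dt = 0: 1.08(1 - N*/398) = 0.0302·20, giving N* = 398·(1 - 0.56) = 175.
From dH/dt = 0: 0.00541·175 - 0.054 = 0.0116P*, so P* = 0.894/0.0116 = 77.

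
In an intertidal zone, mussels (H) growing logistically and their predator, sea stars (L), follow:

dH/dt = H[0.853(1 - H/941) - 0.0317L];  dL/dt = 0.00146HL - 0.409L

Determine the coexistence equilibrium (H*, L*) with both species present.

From dL/dt = 0 with L > 0: 0.00146H* = 0.409, so H* = 280.
Substitute into dH/dt = 0: 0.853(1 - 280/941) = 0.0317L*.
The bracket is 0.702, giving L* = 0.599/0.0317 = 18.9.

H* ≈ 280, L* ≈ 18.9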